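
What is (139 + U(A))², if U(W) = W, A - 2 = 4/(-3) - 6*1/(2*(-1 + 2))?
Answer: 168100/9 ≈ 18678.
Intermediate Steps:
A = -7/3 (A = 2 + (4/(-3) - 6*1/(2*(-1 + 2))) = 2 + (4*(-⅓) - 6/(1*2)) = 2 + (-4/3 - 6/2) = 2 + (-4/3 - 6*½) = 2 + (-4/3 - 3) = 2 - 13/3 = -7/3 ≈ -2.3333)
(139 + U(A))² = (139 - 7/3)² = (410/3)² = 168100/9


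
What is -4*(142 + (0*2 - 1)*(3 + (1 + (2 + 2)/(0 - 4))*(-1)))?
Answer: -556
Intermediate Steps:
-4*(142 + (0*2 - 1)*(3 + (1 + (2 + 2)/(0 - 4))*(-1))) = -4*(142 + (0 - 1)*(3 + (1 + 4/(-4))*(-1))) = -4*(142 - (3 + (1 + 4*(-¼))*(-1))) = -4*(142 - (3 + (1 - 1)*(-1))) = -4*(142 - (3 + 0*(-1))) = -4*(142 - (3 + 0)) = -4*(142 - 1*3) = -4*(142 - 3) = -4*139 = -556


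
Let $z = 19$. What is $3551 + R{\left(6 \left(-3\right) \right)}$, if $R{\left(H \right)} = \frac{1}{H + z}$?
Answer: $3552$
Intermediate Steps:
$R{\left(H \right)} = \frac{1}{19 + H}$ ($R{\left(H \right)} = \frac{1}{H + 19} = \frac{1}{19 + H}$)
$3551 + R{\left(6 \left(-3\right) \right)} = 3551 + \frac{1}{19 + 6 \left(-3\right)} = 3551 + \frac{1}{19 - 18} = 3551 + 1^{-1} = 3551 + 1 = 3552$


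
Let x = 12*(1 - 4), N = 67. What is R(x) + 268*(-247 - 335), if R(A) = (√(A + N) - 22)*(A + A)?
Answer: -154392 - 72*√31 ≈ -1.5479e+5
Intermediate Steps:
x = -36 (x = 12*(-3) = -36)
R(A) = 2*A*(-22 + √(67 + A)) (R(A) = (√(A + 67) - 22)*(A + A) = (√(67 + A) - 22)*(2*A) = (-22 + √(67 + A))*(2*A) = 2*A*(-22 + √(67 + A)))
R(x) + 268*(-247 - 335) = 2*(-36)*(-22 + √(67 - 36)) + 268*(-247 - 335) = 2*(-36)*(-22 + √31) + 268*(-582) = (1584 - 72*√31) - 155976 = -154392 - 72*√31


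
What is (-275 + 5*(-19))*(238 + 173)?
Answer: -152070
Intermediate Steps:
(-275 + 5*(-19))*(238 + 173) = (-275 - 95)*411 = -370*411 = -152070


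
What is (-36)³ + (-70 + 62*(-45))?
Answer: -49516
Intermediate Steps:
(-36)³ + (-70 + 62*(-45)) = -46656 + (-70 - 2790) = -46656 - 2860 = -49516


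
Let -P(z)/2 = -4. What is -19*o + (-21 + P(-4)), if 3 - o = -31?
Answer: -659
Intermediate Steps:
o = 34 (o = 3 - 1*(-31) = 3 + 31 = 34)
P(z) = 8 (P(z) = -2*(-4) = 8)
-19*o + (-21 + P(-4)) = -19*34 + (-21 + 8) = -646 - 13 = -659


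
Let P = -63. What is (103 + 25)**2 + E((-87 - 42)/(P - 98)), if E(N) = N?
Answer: 2637953/161 ≈ 16385.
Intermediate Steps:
(103 + 25)**2 + E((-87 - 42)/(P - 98)) = (103 + 25)**2 + (-87 - 42)/(-63 - 98) = 128**2 - 129/(-161) = 16384 - 129*(-1/161) = 16384 + 129/161 = 2637953/161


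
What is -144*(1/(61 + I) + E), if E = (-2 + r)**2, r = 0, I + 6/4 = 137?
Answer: -75552/131 ≈ -576.73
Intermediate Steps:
I = 271/2 (I = -3/2 + 137 = 271/2 ≈ 135.50)
E = 4 (E = (-2 + 0)**2 = (-2)**2 = 4)
-144*(1/(61 + I) + E) = -144*(1/(61 + 271/2) + 4) = -144*(1/(393/2) + 4) = -144*(2/393 + 4) = -144*1574/393 = -75552/131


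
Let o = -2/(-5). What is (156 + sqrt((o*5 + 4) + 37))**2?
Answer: (156 + sqrt(43))**2 ≈ 26425.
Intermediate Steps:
o = 2/5 (o = -2*(-1/5) = 2/5 ≈ 0.40000)
(156 + sqrt((o*5 + 4) + 37))**2 = (156 + sqrt(((2/5)*5 + 4) + 37))**2 = (156 + sqrt((2 + 4) + 37))**2 = (156 + sqrt(6 + 37))**2 = (156 + sqrt(43))**2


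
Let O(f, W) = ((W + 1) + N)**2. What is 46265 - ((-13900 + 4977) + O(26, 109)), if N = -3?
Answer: 43739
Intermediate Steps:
O(f, W) = (-2 + W)**2 (O(f, W) = ((W + 1) - 3)**2 = ((1 + W) - 3)**2 = (-2 + W)**2)
46265 - ((-13900 + 4977) + O(26, 109)) = 46265 - ((-13900 + 4977) + (-2 + 109)**2) = 46265 - (-8923 + 107**2) = 46265 - (-8923 + 11449) = 46265 - 1*2526 = 46265 - 2526 = 43739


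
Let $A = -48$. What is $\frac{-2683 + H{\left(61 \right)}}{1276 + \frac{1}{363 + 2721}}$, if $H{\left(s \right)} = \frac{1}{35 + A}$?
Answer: $- \frac{21513984}{10231481} \approx -2.1027$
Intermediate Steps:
$H{\left(s \right)} = - \frac{1}{13}$ ($H{\left(s \right)} = \frac{1}{35 - 48} = \frac{1}{-13} = - \frac{1}{13}$)
$\frac{-2683 + H{\left(61 \right)}}{1276 + \frac{1}{363 + 2721}} = \frac{-2683 - \frac{1}{13}}{1276 + \frac{1}{363 + 2721}} = - \frac{34880}{13 \left(1276 + \frac{1}{3084}\right)} = - \frac{34880}{13 \cdot \frac{3935185}{3084}} = \left(- \frac{34880}{13}\right) \frac{3084}{3935185} = - \frac{21513984}{10231481}$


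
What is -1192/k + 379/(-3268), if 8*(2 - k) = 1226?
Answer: 15352529/1977140 ≈ 7.7650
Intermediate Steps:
k = -605/4 (k = 2 - ⅛*1226 = 2 - 613/4 = -605/4 ≈ -151.25)
-1192/k + 379/(-3268) = -1192/(-605/4) + 379/(-3268) = -1192*(-4/605) + 379*(-1/3268) = 4768/605 - 379/3268 = 15352529/1977140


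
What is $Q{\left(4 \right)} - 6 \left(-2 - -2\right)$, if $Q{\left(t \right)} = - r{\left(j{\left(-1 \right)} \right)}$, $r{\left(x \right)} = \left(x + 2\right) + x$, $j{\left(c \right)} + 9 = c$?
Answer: $18$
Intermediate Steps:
$j{\left(c \right)} = -9 + c$
$r{\left(x \right)} = 2 + 2 x$ ($r{\left(x \right)} = \left(2 + x\right) + x = 2 + 2 x$)
$Q{\left(t \right)} = 18$ ($Q{\left(t \right)} = - (2 + 2 \left(-9 - 1\right)) = - (2 + 2 \left(-10\right)) = - (2 - 20) = \left(-1\right) \left(-18\right) = 18$)
$Q{\left(4 \right)} - 6 \left(-2 - -2\right) = 18 - 6 \left(-2 - -2\right) = 18 - 6 \left(-2 + 2\right) = 18 - 0 = 18 + 0 = 18$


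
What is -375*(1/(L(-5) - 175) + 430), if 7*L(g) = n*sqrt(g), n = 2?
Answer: -16131719375/100043 + 350*I*sqrt(5)/100043 ≈ -1.6125e+5 + 0.0078229*I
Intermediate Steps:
L(g) = 2*sqrt(g)/7 (L(g) = (2*sqrt(g))/7 = 2*sqrt(g)/7)
-375*(1/(L(-5) - 175) + 430) = -375*(1/(2*sqrt(-5)/7 - 175) + 430) = -375*(1/(2*(I*sqrt(5))/7 - 175) + 430) = -375*(1/(2*I*sqrt(5)/7 - 175) + 430) = -375*(1/(-175 + 2*I*sqrt(5)/7) + 430) = -375*(430 + 1/(-175 + 2*I*sqrt(5)/7)) = -161250 - 375/(-175 + 2*I*sqrt(5)/7)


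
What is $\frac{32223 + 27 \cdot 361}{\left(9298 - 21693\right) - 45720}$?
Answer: $- \frac{8394}{11623} \approx -0.72219$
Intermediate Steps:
$\frac{32223 + 27 \cdot 361}{\left(9298 - 21693\right) - 45720} = \frac{32223 + 9747}{-12395 - 45720} = \frac{41970}{-58115} = 41970 \left(- \frac{1}{58115}\right) = - \frac{8394}{11623}$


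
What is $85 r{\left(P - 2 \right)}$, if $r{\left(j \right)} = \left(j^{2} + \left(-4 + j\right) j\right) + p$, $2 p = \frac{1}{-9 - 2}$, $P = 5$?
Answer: $\frac{11135}{22} \approx 506.14$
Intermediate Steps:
$p = - \frac{1}{22}$ ($p = \frac{1}{2 \left(-9 - 2\right)} = \frac{1}{2 \left(-11\right)} = \frac{1}{2} \left(- \frac{1}{11}\right) = - \frac{1}{22} \approx -0.045455$)
$r{\left(j \right)} = - \frac{1}{22} + j^{2} + j \left(-4 + j\right)$ ($r{\left(j \right)} = \left(j^{2} + \left(-4 + j\right) j\right) - \frac{1}{22} = \left(j^{2} + j \left(-4 + j\right)\right) - \frac{1}{22} = - \frac{1}{22} + j^{2} + j \left(-4 + j\right)$)
$85 r{\left(P - 2 \right)} = 85 \left(- \frac{1}{22} - 4 \left(5 - 2\right) + 2 \left(5 - 2\right)^{2}\right) = 85 \left(- \frac{1}{22} - 12 + 2 \cdot 3^{2}\right) = 85 \left(- \frac{1}{22} - 12 + 2 \cdot 9\right) = 85 \left(- \frac{1}{22} - 12 + 18\right) = 85 \cdot \frac{131}{22} = \frac{11135}{22}$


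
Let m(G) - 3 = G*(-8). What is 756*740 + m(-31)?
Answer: 559691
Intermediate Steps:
m(G) = 3 - 8*G (m(G) = 3 + G*(-8) = 3 - 8*G)
756*740 + m(-31) = 756*740 + (3 - 8*(-31)) = 559440 + (3 + 248) = 559440 + 251 = 559691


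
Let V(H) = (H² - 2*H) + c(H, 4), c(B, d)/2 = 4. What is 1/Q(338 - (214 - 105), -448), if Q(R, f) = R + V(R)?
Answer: 1/52220 ≈ 1.9150e-5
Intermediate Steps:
c(B, d) = 8 (c(B, d) = 2*4 = 8)
V(H) = 8 + H² - 2*H (V(H) = (H² - 2*H) + 8 = 8 + H² - 2*H)
Q(R, f) = 8 + R² - R (Q(R, f) = R + (8 + R² - 2*R) = 8 + R² - R)
1/Q(338 - (214 - 105), -448) = 1/(8 + (338 - (214 - 105))² - (338 - (214 - 105))) = 1/(8 + (338 - 1*109)² - (338 - 1*109)) = 1/(8 + (338 - 109)² - (338 - 109)) = 1/(8 + 229² - 1*229) = 1/(8 + 52441 - 229) = 1/52220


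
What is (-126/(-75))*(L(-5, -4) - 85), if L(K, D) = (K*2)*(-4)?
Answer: -378/5 ≈ -75.600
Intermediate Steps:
L(K, D) = -8*K (L(K, D) = (2*K)*(-4) = -8*K)
(-126/(-75))*(L(-5, -4) - 85) = (-126/(-75))*(-8*(-5) - 85) = (-126*(-1/75))*(40 - 85) = (42/25)*(-45) = -378/5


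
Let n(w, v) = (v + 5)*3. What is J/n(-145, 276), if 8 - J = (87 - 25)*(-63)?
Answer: 3914/843 ≈ 4.6429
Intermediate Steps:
n(w, v) = 15 + 3*v (n(w, v) = (5 + v)*3 = 15 + 3*v)
J = 3914 (J = 8 - (87 - 25)*(-63) = 8 - 62*(-63) = 8 - 1*(-3906) = 8 + 3906 = 3914)
J/n(-145, 276) = 3914/(15 + 3*276) = 3914/(15 + 828) = 3914/843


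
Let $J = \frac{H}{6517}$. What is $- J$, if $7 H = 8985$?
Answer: $- \frac{8985}{45619} \approx -0.19696$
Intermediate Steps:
$H = \frac{8985}{7}$ ($H = \frac{1}{7} \cdot 8985 = \frac{8985}{7} \approx 1283.6$)
$J = \frac{8985}{45619}$ ($J = \frac{8985}{7 \cdot 6517} = \frac{8985}{7} \cdot \frac{1}{6517} = \frac{8985}{45619} \approx 0.19696$)
$- J = \left(-1\right) \frac{8985}{45619} = - \frac{8985}{45619}$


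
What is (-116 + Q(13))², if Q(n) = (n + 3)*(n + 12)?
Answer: 80656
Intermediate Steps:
Q(n) = (3 + n)*(12 + n)
(-116 + Q(13))² = (-116 + (36 + 13² + 15*13))² = (-116 + (36 + 169 + 195))² = (-116 + 400)² = 284² = 80656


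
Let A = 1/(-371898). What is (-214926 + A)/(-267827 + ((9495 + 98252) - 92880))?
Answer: 79930549549/94075318080 ≈ 0.84964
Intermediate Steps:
A = -1/371898 ≈ -2.6889e-6
(-214926 + A)/(-267827 + ((9495 + 98252) - 92880)) = (-214926 - 1/371898)/(-267827 + ((9495 + 98252) - 92880)) = -79930549549/(371898*(-267827 + (107747 - 92880))) = -79930549549/(371898*(-267827 + 14867)) = -79930549549/371898/(-252960) = -79930549549/371898*(-1/252960) = 79930549549/94075318080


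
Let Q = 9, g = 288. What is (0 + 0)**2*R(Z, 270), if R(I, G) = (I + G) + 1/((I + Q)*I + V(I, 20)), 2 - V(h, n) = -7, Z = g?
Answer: 0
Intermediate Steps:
Z = 288
V(h, n) = 9 (V(h, n) = 2 - 1*(-7) = 2 + 7 = 9)
R(I, G) = G + I + 1/(9 + I*(9 + I)) (R(I, G) = (I + G) + 1/((I + 9)*I + 9) = (G + I) + 1/((9 + I)*I + 9) = (G + I) + 1/(I*(9 + I) + 9) = (G + I) + 1/(9 + I*(9 + I)) = G + I + 1/(9 + I*(9 + I)))
(0 + 0)**2*R(Z, 270) = (0 + 0)**2*((1 + 288**3 + 9*270 + 9*288 + 9*288**2 + 270*288**2 + 9*270*288)/(9 + 288**2 + 9*288)) = 0**2*((1 + 23887872 + 2430 + 2592 + 9*82944 + 270*82944 + 699840)/(9 + 82944 + 2592)) = 0*((1 + 23887872 + 2430 + 2592 + 746496 + 22394880 + 699840)/85545) = 0*((1/85545)*47734111) = 0*(47734111/85545) = 0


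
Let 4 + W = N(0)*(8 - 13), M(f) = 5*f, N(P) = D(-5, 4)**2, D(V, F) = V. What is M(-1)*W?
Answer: 645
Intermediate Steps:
N(P) = 25 (N(P) = (-5)**2 = 25)
W = -129 (W = -4 + 25*(8 - 13) = -4 + 25*(-5) = -4 - 125 = -129)
M(-1)*W = (5*(-1))*(-129) = -5*(-129) = 645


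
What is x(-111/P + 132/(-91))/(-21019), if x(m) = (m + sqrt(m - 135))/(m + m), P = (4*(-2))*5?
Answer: -1/42038 - I*sqrt(442786890)/101332599 ≈ -2.3788e-5 - 0.00020766*I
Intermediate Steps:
P = -40 (P = -8*5 = -40)
x(m) = (m + sqrt(-135 + m))/(2*m) (x(m) = (m + sqrt(-135 + m))/((2*m)) = (m + sqrt(-135 + m))*(1/(2*m)) = (m + sqrt(-135 + m))/(2*m))
x(-111/P + 132/(-91))/(-21019) = (((-111/(-40) + 132/(-91)) + sqrt(-135 + (-111/(-40) + 132/(-91))))/(2*(-111/(-40) + 132/(-91))))/(-21019) = (((-111*(-1/40) + 132*(-1/91)) + sqrt(-135 + (-111*(-1/40) + 132*(-1/91))))/(2*(-111*(-1/40) + 132*(-1/91))))*(-1/21019) = (((111/40 - 132/91) + sqrt(-135 + (111/40 - 132/91)))/(2*(111/40 - 132/91)))*(-1/21019) = ((4821/3640 + sqrt(-135 + 4821/3640))/(2*(4821/3640)))*(-1/21019) = ((1/2)*(3640/4821)*(4821/3640 + sqrt(-486579/3640)))*(-1/21019) = ((1/2)*(3640/4821)*(4821/3640 + I*sqrt(442786890)/1820))*(-1/21019) = (1/2 + I*sqrt(442786890)/4821)*(-1/21019) = -1/42038 - I*sqrt(442786890)/101332599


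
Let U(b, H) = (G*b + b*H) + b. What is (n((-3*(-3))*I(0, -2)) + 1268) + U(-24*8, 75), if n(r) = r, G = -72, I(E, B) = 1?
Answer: 509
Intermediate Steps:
U(b, H) = -71*b + H*b (U(b, H) = (-72*b + b*H) + b = (-72*b + H*b) + b = -71*b + H*b)
(n((-3*(-3))*I(0, -2)) + 1268) + U(-24*8, 75) = (-3*(-3)*1 + 1268) + (-24*8)*(-71 + 75) = (9*1 + 1268) - 192*4 = (9 + 1268) - 768 = 1277 - 768 = 509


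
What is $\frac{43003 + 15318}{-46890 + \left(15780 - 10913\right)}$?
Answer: $- \frac{58321}{42023} \approx -1.3878$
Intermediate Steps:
$\frac{43003 + 15318}{-46890 + \left(15780 - 10913\right)} = \frac{58321}{-46890 + 4867} = \frac{58321}{-42023} = 58321 \left(- \frac{1}{42023}\right) = - \frac{58321}{42023}$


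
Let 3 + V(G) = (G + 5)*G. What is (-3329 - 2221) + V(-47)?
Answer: -3579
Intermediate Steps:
V(G) = -3 + G*(5 + G) (V(G) = -3 + (G + 5)*G = -3 + (5 + G)*G = -3 + G*(5 + G))
(-3329 - 2221) + V(-47) = (-3329 - 2221) + (-3 + (-47)² + 5*(-47)) = -5550 + (-3 + 2209 - 235) = -5550 + 1971 = -3579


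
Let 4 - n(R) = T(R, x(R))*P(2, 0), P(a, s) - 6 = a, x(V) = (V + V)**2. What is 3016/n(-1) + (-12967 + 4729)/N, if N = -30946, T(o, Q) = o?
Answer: 11678999/46419 ≈ 251.60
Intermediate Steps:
x(V) = 4*V**2 (x(V) = (2*V)**2 = 4*V**2)
P(a, s) = 6 + a
n(R) = 4 - 8*R (n(R) = 4 - R*(6 + 2) = 4 - R*8 = 4 - 8*R)
3016/n(-1) + (-12967 + 4729)/N = 3016/(4 - 8*(-1)) + (-12967 + 4729)/(-30946) = 3016/(4 + 8) - 8238*(-1/30946) = 3016/12 + 4119/15473 = 3016*(1/12) + 4119/15473 = 754/3 + 4119/15473 = 11678999/46419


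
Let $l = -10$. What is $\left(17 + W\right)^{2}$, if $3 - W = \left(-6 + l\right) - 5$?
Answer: $1681$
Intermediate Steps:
$W = 24$ ($W = 3 - \left(\left(-6 - 10\right) - 5\right) = 3 - \left(-16 - 5\right) = 3 - -21 = 3 + 21 = 24$)
$\left(17 + W\right)^{2} = \left(17 + 24\right)^{2} = 41^{2} = 1681$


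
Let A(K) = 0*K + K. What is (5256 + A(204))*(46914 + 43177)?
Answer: 491896860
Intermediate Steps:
A(K) = K (A(K) = 0 + K = K)
(5256 + A(204))*(46914 + 43177) = (5256 + 204)*(46914 + 43177) = 5460*90091 = 491896860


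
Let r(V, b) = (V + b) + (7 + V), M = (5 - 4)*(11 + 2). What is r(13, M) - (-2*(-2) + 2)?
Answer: 40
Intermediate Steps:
M = 13 (M = 1*13 = 13)
r(V, b) = 7 + b + 2*V
r(13, M) - (-2*(-2) + 2) = (7 + 13 + 2*13) - (-2*(-2) + 2) = (7 + 13 + 26) - (4 + 2) = 46 - 1*6 = 46 - 6 = 40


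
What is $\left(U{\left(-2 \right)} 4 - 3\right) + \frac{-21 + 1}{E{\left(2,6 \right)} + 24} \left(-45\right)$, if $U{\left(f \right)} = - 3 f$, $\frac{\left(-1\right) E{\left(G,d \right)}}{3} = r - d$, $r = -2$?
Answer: $\frac{159}{4} \approx 39.75$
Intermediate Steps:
$E{\left(G,d \right)} = 6 + 3 d$ ($E{\left(G,d \right)} = - 3 \left(-2 - d\right) = 6 + 3 d$)
$\left(U{\left(-2 \right)} 4 - 3\right) + \frac{-21 + 1}{E{\left(2,6 \right)} + 24} \left(-45\right) = \left(\left(-3\right) \left(-2\right) 4 - 3\right) + \frac{-21 + 1}{\left(6 + 3 \cdot 6\right) + 24} \left(-45\right) = \left(6 \cdot 4 - 3\right) + - \frac{20}{\left(6 + 18\right) + 24} \left(-45\right) = \left(24 - 3\right) + - \frac{20}{24 + 24} \left(-45\right) = 21 + - \frac{20}{48} \left(-45\right) = 21 + \left(-20\right) \frac{1}{48} \left(-45\right) = 21 - - \frac{75}{4} = 21 + \frac{75}{4} = \frac{159}{4}$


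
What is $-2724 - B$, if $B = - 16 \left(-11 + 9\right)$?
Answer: $-2756$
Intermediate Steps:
$B = 32$ ($B = \left(-16\right) \left(-2\right) = 32$)
$-2724 - B = -2724 - 32 = -2756$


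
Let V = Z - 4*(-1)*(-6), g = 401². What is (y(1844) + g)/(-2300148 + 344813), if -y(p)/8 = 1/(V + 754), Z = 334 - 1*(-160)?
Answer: -24602552/299166255 ≈ -0.082237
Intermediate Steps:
g = 160801
Z = 494 (Z = 334 + 160 = 494)
V = 470 (V = 494 - 4*(-1)*(-6) = 494 + 4*(-6) = 494 - 24 = 470)
y(p) = -1/153 (y(p) = -8/(470 + 754) = -8/1224 = -8*1/1224 = -1/153)
(y(1844) + g)/(-2300148 + 344813) = (-1/153 + 160801)/(-2300148 + 344813) = (24602552/153)/(-1955335) = (24602552/153)*(-1/1955335) = -24602552/299166255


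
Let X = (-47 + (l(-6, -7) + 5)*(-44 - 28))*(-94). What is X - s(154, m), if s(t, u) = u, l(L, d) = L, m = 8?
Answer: -2358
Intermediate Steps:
X = -2350 (X = (-47 + (-6 + 5)*(-44 - 28))*(-94) = (-47 - 1*(-72))*(-94) = (-47 + 72)*(-94) = 25*(-94) = -2350)
X - s(154, m) = -2350 - 1*8 = -2350 - 8 = -2358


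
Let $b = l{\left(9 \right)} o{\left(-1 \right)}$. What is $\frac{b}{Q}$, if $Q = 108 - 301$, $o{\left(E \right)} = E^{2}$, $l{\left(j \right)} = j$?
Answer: $- \frac{9}{193} \approx -0.046632$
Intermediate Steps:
$Q = -193$
$b = 9$ ($b = 9 \left(-1\right)^{2} = 9 \cdot 1 = 9$)
$\frac{b}{Q} = \frac{9}{-193} = 9 \left(- \frac{1}{193}\right) = - \frac{9}{193}$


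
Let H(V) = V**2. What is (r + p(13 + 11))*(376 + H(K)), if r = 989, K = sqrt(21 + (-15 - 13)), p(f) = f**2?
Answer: 577485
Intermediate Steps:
K = I*sqrt(7) (K = sqrt(21 - 28) = sqrt(-7) = I*sqrt(7) ≈ 2.6458*I)
(r + p(13 + 11))*(376 + H(K)) = (989 + (13 + 11)**2)*(376 + (I*sqrt(7))**2) = (989 + 24**2)*(376 - 7) = (989 + 576)*369 = 1565*369 = 577485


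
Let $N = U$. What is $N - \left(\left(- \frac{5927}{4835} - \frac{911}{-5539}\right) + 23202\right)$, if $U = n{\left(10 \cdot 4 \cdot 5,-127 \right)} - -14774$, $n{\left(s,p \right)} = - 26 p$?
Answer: $- \frac{137251314222}{26781065} \approx -5124.9$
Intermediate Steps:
$U = 18076$ ($U = \left(-26\right) \left(-127\right) - -14774 = 3302 + 14774 = 18076$)
$N = 18076$
$N - \left(\left(- \frac{5927}{4835} - \frac{911}{-5539}\right) + 23202\right) = 18076 - \left(\left(- \frac{5927}{4835} - \frac{911}{-5539}\right) + 23202\right) = 18076 - \left(\left(\left(-5927\right) \frac{1}{4835} - - \frac{911}{5539}\right) + 23202\right) = 18076 - \left(\left(- \frac{5927}{4835} + \frac{911}{5539}\right) + 23202\right) = 18076 - \left(- \frac{28424968}{26781065} + 23202\right) = 18076 - \frac{621345845162}{26781065} = - \frac{137251314222}{26781065}$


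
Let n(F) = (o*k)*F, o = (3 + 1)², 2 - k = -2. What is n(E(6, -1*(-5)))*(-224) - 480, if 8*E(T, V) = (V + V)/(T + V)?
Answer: -23200/11 ≈ -2109.1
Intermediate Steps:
k = 4 (k = 2 - 1*(-2) = 2 + 2 = 4)
o = 16 (o = 4² = 16)
E(T, V) = V/(4*(T + V)) (E(T, V) = ((V + V)/(T + V))/8 = ((2*V)/(T + V))/8 = (2*V/(T + V))/8 = V/(4*(T + V)))
n(F) = 64*F (n(F) = (16*4)*F = 64*F)
n(E(6, -1*(-5)))*(-224) - 480 = (64*((-1*(-5))/(4*(6 - 1*(-5)))))*(-224) - 480 = (64*((¼)*5/(6 + 5)))*(-224) - 480 = (64*((¼)*5/11))*(-224) - 480 = (64*((¼)*5*(1/11)))*(-224) - 480 = (64*(5/44))*(-224) - 480 = (80/11)*(-224) - 480 = -17920/11 - 480 = -23200/11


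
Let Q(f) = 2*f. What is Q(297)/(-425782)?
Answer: -297/212891 ≈ -0.0013951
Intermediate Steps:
Q(297)/(-425782) = (2*297)/(-425782) = 594*(-1/425782) = -297/212891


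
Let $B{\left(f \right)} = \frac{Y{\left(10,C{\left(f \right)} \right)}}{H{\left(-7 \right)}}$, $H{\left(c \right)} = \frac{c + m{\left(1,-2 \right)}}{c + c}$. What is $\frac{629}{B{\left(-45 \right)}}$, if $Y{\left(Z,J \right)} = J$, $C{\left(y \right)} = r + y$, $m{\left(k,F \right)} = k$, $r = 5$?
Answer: $- \frac{1887}{280} \approx -6.7393$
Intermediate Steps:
$C{\left(y \right)} = 5 + y$
$H{\left(c \right)} = \frac{1 + c}{2 c}$ ($H{\left(c \right)} = \frac{c + 1}{c + c} = \frac{1 + c}{2 c}$)
$B{\left(f \right)} = \frac{35}{3} + \frac{7 f}{3}$ ($B{\left(f \right)} = \frac{5 + f}{\frac{1}{2} \frac{1}{-7} \left(1 - 7\right)} = \frac{5 + f}{\frac{1}{2} \left(- \frac{1}{7}\right) \left(-6\right)} = \frac{5 + f}{\frac{3}{7}} = \left(5 + f\right) \frac{7}{3} = \frac{35}{3} + \frac{7 f}{3}$)
$\frac{629}{B{\left(-45 \right)}} = \frac{629}{\frac{35}{3} + \frac{7}{3} \left(-45\right)} = \frac{629}{\frac{35}{3} - 105} = \frac{629}{- \frac{280}{3}} = 629 \left(- \frac{3}{280}\right) = - \frac{1887}{280}$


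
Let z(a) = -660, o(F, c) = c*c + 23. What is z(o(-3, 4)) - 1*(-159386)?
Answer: 158726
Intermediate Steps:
o(F, c) = 23 + c² (o(F, c) = c² + 23 = 23 + c²)
z(o(-3, 4)) - 1*(-159386) = -660 - 1*(-159386) = -660 + 159386 = 158726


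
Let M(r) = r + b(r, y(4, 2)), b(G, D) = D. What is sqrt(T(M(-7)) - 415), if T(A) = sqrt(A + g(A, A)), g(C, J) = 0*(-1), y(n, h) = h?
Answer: sqrt(-415 + I*sqrt(5)) ≈ 0.05488 + 20.372*I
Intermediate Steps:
g(C, J) = 0
M(r) = 2 + r (M(r) = r + 2 = 2 + r)
T(A) = sqrt(A) (T(A) = sqrt(A + 0) = sqrt(A))
sqrt(T(M(-7)) - 415) = sqrt(sqrt(2 - 7) - 415) = sqrt(sqrt(-5) - 415) = sqrt(I*sqrt(5) - 415) = sqrt(-415 + I*sqrt(5))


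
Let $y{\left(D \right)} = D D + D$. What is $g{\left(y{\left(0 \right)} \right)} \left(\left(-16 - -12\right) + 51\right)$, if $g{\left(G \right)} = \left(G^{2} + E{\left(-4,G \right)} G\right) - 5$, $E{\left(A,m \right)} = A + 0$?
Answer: $-235$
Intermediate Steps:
$y{\left(D \right)} = D + D^{2}$ ($y{\left(D \right)} = D^{2} + D = D + D^{2}$)
$E{\left(A,m \right)} = A$
$g{\left(G \right)} = -5 + G^{2} - 4 G$ ($g{\left(G \right)} = \left(G^{2} - 4 G\right) - 5 = -5 + G^{2} - 4 G$)
$g{\left(y{\left(0 \right)} \right)} \left(\left(-16 - -12\right) + 51\right) = \left(-5 + \left(0 \left(1 + 0\right)\right)^{2} - 4 \cdot 0 \left(1 + 0\right)\right) \left(\left(-16 - -12\right) + 51\right) = \left(-5 + \left(0 \cdot 1\right)^{2} - 4 \cdot 0 \cdot 1\right) \left(\left(-16 + 12\right) + 51\right) = \left(-5 + 0^{2} - 0\right) \left(-4 + 51\right) = \left(-5 + 0 + 0\right) 47 = \left(-5\right) 47 = -235$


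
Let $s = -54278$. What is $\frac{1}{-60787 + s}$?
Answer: $- \frac{1}{115065} \approx -8.6907 \cdot 10^{-6}$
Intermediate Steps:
$\frac{1}{-60787 + s} = \frac{1}{-60787 - 54278} = \frac{1}{-115065} = - \frac{1}{115065}$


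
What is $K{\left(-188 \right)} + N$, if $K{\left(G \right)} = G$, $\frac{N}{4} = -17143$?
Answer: $-68760$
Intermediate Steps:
$N = -68572$ ($N = 4 \left(-17143\right) = -68572$)
$K{\left(-188 \right)} + N = -188 - 68572 = -68760$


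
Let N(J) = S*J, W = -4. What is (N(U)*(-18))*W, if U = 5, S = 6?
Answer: 2160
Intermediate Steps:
N(J) = 6*J
(N(U)*(-18))*W = ((6*5)*(-18))*(-4) = (30*(-18))*(-4) = -540*(-4) = 2160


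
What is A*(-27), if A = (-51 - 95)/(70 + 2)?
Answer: 219/4 ≈ 54.750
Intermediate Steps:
A = -73/36 (A = -146/72 = -146*1/72 = -73/36 ≈ -2.0278)
A*(-27) = -73/36*(-27) = 219/4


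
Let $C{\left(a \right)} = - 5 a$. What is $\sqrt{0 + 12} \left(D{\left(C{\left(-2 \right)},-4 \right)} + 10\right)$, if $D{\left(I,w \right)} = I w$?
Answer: $- 60 \sqrt{3} \approx -103.92$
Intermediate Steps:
$\sqrt{0 + 12} \left(D{\left(C{\left(-2 \right)},-4 \right)} + 10\right) = \sqrt{0 + 12} \left(\left(-5\right) \left(-2\right) \left(-4\right) + 10\right) = \sqrt{12} \left(10 \left(-4\right) + 10\right) = 2 \sqrt{3} \left(-40 + 10\right) = 2 \sqrt{3} \left(-30\right) = - 60 \sqrt{3}$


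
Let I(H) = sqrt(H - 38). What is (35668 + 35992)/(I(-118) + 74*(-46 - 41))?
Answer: -3844559/345400 - 3583*I*sqrt(39)/1036200 ≈ -11.131 - 0.021594*I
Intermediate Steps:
I(H) = sqrt(-38 + H)
(35668 + 35992)/(I(-118) + 74*(-46 - 41)) = (35668 + 35992)/(sqrt(-38 - 118) + 74*(-46 - 41)) = 71660/(sqrt(-156) + 74*(-87)) = 71660/(2*I*sqrt(39) - 6438) = 71660/(-6438 + 2*I*sqrt(39))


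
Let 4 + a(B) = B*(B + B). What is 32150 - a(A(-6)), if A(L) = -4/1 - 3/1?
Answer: 32056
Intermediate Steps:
A(L) = -7 (A(L) = -4*1 - 3*1 = -4 - 3 = -7)
a(B) = -4 + 2*B² (a(B) = -4 + B*(B + B) = -4 + B*(2*B) = -4 + 2*B²)
32150 - a(A(-6)) = 32150 - (-4 + 2*(-7)²) = 32150 - (-4 + 2*49) = 32150 - (-4 + 98) = 32150 - 1*94 = 32150 - 94 = 32056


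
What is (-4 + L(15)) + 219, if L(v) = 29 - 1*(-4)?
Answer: 248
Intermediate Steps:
L(v) = 33 (L(v) = 29 + 4 = 33)
(-4 + L(15)) + 219 = (-4 + 33) + 219 = 29 + 219 = 248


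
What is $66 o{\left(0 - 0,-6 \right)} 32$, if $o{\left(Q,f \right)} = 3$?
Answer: $6336$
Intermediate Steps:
$66 o{\left(0 - 0,-6 \right)} 32 = 66 \cdot 3 \cdot 32 = 198 \cdot 32 = 6336$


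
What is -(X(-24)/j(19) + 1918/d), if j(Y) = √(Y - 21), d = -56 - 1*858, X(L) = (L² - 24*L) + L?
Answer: 959/457 + 564*I*√2 ≈ 2.0985 + 797.62*I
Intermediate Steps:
X(L) = L² - 23*L
d = -914 (d = -56 - 858 = -914)
j(Y) = √(-21 + Y)
-(X(-24)/j(19) + 1918/d) = -((-24*(-23 - 24))/(√(-21 + 19)) + 1918/(-914)) = -((-24*(-47))/(√(-2)) + 1918*(-1/914)) = -(1128/((I*√2)) - 959/457) = -(1128*(-I*√2/2) - 959/457) = -(-564*I*√2 - 959/457) = -(-959/457 - 564*I*√2) = 959/457 + 564*I*√2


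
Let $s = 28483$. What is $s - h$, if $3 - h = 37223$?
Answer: $65703$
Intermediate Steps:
$h = -37220$ ($h = 3 - 37223 = -37220$)
$s - h = 28483 - -37220 = 28483 + 37220 = 65703$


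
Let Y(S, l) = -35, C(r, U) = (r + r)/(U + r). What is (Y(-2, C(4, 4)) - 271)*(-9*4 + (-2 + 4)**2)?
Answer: 9792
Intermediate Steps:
C(r, U) = 2*r/(U + r) (C(r, U) = (2*r)/(U + r) = 2*r/(U + r))
(Y(-2, C(4, 4)) - 271)*(-9*4 + (-2 + 4)**2) = (-35 - 271)*(-9*4 + (-2 + 4)**2) = -306*(-36 + 2**2) = -306*(-36 + 4) = -306*(-32) = 9792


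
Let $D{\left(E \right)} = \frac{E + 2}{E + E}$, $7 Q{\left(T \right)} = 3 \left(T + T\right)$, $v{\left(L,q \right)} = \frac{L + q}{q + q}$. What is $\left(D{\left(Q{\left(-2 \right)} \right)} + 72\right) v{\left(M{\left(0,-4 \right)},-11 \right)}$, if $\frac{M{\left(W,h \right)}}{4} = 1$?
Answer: $\frac{6041}{264} \approx 22.883$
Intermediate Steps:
$M{\left(W,h \right)} = 4$ ($M{\left(W,h \right)} = 4 \cdot 1 = 4$)
$v{\left(L,q \right)} = \frac{L + q}{2 q}$
$Q{\left(T \right)} = \frac{6 T}{7}$ ($Q{\left(T \right)} = \frac{3 \left(T + T\right)}{7} = \frac{3 \cdot 2 T}{7} = \frac{6 T}{7}$)
$D{\left(E \right)} = \frac{2 + E}{2 E}$
$\left(D{\left(Q{\left(-2 \right)} \right)} + 72\right) v{\left(M{\left(0,-4 \right)},-11 \right)} = \left(\frac{2 + \frac{6}{7} \left(-2\right)}{2 \cdot \frac{6}{7} \left(-2\right)} + 72\right) \frac{4 - 11}{2 \left(-11\right)} = \left(\frac{2 - \frac{12}{7}}{2 \left(- \frac{12}{7}\right)} + 72\right) \frac{1}{2} \left(- \frac{1}{11}\right) \left(-7\right) = \left(\frac{1}{2} \left(- \frac{7}{12}\right) \frac{2}{7} + 72\right) \frac{7}{22} = \left(- \frac{1}{12} + 72\right) \frac{7}{22} = \frac{863}{12} \cdot \frac{7}{22} = \frac{6041}{264}$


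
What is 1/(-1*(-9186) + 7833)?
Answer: 1/17019 ≈ 5.8758e-5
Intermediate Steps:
1/(-1*(-9186) + 7833) = 1/(9186 + 7833) = 1/17019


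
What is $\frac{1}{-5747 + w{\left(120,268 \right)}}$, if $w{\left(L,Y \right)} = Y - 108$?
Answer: $- \frac{1}{5587} \approx -0.00017899$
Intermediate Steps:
$w{\left(L,Y \right)} = -108 + Y$ ($w{\left(L,Y \right)} = Y - 108 = -108 + Y$)
$\frac{1}{-5747 + w{\left(120,268 \right)}} = \frac{1}{-5747 + \left(-108 + 268\right)} = \frac{1}{-5747 + 160} = \frac{1}{-5587} = - \frac{1}{5587}$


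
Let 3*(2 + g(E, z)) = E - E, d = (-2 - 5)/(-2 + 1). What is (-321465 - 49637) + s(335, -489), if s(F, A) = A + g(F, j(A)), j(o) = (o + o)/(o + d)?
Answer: -371593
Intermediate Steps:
d = 7 (d = -7/(-1) = -7*(-1) = 7)
j(o) = 2*o/(7 + o) (j(o) = (o + o)/(o + 7) = (2*o)/(7 + o) = 2*o/(7 + o))
g(E, z) = -2 (g(E, z) = -2 + (E - E)/3 = -2 + (1/3)*0 = -2 + 0 = -2)
s(F, A) = -2 + A (s(F, A) = A - 2 = -2 + A)
(-321465 - 49637) + s(335, -489) = (-321465 - 49637) + (-2 - 489) = -371102 - 491 = -371593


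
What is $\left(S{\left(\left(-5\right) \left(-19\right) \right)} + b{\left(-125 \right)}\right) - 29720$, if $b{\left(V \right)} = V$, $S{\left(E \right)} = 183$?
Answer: $-29662$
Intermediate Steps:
$\left(S{\left(\left(-5\right) \left(-19\right) \right)} + b{\left(-125 \right)}\right) - 29720 = \left(183 - 125\right) - 29720 = 58 - 29720 = -29662$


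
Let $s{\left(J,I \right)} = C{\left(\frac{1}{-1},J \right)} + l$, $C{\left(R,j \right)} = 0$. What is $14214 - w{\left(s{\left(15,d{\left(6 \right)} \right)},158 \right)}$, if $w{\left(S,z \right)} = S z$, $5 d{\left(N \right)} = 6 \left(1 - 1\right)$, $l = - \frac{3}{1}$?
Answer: $14688$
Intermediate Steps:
$l = -3$ ($l = \left(-3\right) 1 = -3$)
$d{\left(N \right)} = 0$ ($d{\left(N \right)} = \frac{6 \left(1 - 1\right)}{5} = \frac{6 \cdot 0}{5} = \frac{1}{5} \cdot 0 = 0$)
$s{\left(J,I \right)} = -3$ ($s{\left(J,I \right)} = 0 - 3 = -3$)
$14214 - w{\left(s{\left(15,d{\left(6 \right)} \right)},158 \right)} = 14214 - \left(-3\right) 158 = 14214 - -474 = 14214 + 474 = 14688$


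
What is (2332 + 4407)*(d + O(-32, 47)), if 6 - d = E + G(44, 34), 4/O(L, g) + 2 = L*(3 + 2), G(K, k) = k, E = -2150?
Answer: 1158299320/81 ≈ 1.4300e+7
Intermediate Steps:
O(L, g) = 4/(-2 + 5*L) (O(L, g) = 4/(-2 + L*(3 + 2)) = 4/(-2 + L*5) = 4/(-2 + 5*L))
d = 2122 (d = 6 - (-2150 + 34) = 6 - 1*(-2116) = 6 + 2116 = 2122)
(2332 + 4407)*(d + O(-32, 47)) = (2332 + 4407)*(2122 + 4/(-2 + 5*(-32))) = 6739*(2122 + 4/(-2 - 160)) = 6739*(2122 + 4/(-162)) = 6739*(2122 + 4*(-1/162)) = 6739*(2122 - 2/81) = 6739*(171880/81) = 1158299320/81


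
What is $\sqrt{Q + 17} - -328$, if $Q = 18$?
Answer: $328 + \sqrt{35} \approx 333.92$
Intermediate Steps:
$\sqrt{Q + 17} - -328 = \sqrt{18 + 17} - -328 = \sqrt{35} + 328 = 328 + \sqrt{35}$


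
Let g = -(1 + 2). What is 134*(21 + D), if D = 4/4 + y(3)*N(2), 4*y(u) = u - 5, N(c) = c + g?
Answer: 3015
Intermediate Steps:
g = -3 (g = -1*3 = -3)
N(c) = -3 + c (N(c) = c - 3 = -3 + c)
y(u) = -5/4 + u/4 (y(u) = (u - 5)/4 = (-5 + u)/4 = -5/4 + u/4)
D = 3/2 (D = 4/4 + (-5/4 + (¼)*3)*(-3 + 2) = 4*(¼) + (-5/4 + ¾)*(-1) = 1 - ½*(-1) = 1 + ½ = 3/2 ≈ 1.5000)
134*(21 + D) = 134*(21 + 3/2) = 134*(45/2) = 3015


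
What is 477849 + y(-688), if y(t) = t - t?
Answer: 477849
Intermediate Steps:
y(t) = 0
477849 + y(-688) = 477849 + 0 = 477849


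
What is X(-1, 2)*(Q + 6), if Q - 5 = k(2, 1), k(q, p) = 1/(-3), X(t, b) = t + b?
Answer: 32/3 ≈ 10.667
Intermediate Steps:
X(t, b) = b + t
k(q, p) = -1/3
Q = 14/3 (Q = 5 - 1/3 = 14/3 ≈ 4.6667)
X(-1, 2)*(Q + 6) = (2 - 1)*(14/3 + 6) = 1*(32/3) = 32/3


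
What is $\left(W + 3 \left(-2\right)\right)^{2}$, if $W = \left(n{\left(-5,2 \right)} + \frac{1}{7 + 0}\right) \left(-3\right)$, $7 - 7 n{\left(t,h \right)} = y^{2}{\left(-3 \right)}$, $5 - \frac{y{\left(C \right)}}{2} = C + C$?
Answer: $39204$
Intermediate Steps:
$y{\left(C \right)} = 10 - 4 C$ ($y{\left(C \right)} = 10 - 2 \left(C + C\right) = 10 - 2 \cdot 2 C = 10 - 4 C$)
$n{\left(t,h \right)} = - \frac{477}{7}$ ($n{\left(t,h \right)} = 1 - \frac{\left(10 - -12\right)^{2}}{7} = 1 - \frac{\left(10 + 12\right)^{2}}{7} = 1 - \frac{22^{2}}{7} = 1 - \frac{484}{7} = - \frac{477}{7}$)
$W = 204$ ($W = \left(- \frac{477}{7} + \frac{1}{7 + 0}\right) \left(-3\right) = \left(- \frac{477}{7} + \frac{1}{7}\right) \left(-3\right) = \left(-68\right) \left(-3\right) = 204$)
$\left(W + 3 \left(-2\right)\right)^{2} = \left(204 + 3 \left(-2\right)\right)^{2} = \left(204 - 6\right)^{2} = 198^{2} = 39204$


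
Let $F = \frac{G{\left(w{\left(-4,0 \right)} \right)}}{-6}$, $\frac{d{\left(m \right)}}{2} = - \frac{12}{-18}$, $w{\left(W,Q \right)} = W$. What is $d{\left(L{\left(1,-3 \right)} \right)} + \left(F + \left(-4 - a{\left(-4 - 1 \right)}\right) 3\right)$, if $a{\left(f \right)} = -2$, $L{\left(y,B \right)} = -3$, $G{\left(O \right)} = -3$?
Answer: $- \frac{25}{6} \approx -4.1667$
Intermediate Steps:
$d{\left(m \right)} = \frac{4}{3}$ ($d{\left(m \right)} = 2 \left(- \frac{12}{-18}\right) = 2 \left(\left(-12\right) \left(- \frac{1}{18}\right)\right) = 2 \cdot \frac{2}{3} = \frac{4}{3}$)
$F = \frac{1}{2}$ ($F = - \frac{3}{-6} = \left(-3\right) \left(- \frac{1}{6}\right) = \frac{1}{2} \approx 0.5$)
$d{\left(L{\left(1,-3 \right)} \right)} + \left(F + \left(-4 - a{\left(-4 - 1 \right)}\right) 3\right) = \frac{4}{3} + \left(\frac{1}{2} + \left(-4 - -2\right) 3\right) = \frac{4}{3} + \left(\frac{1}{2} + \left(-4 + 2\right) 3\right) = \frac{4}{3} + \left(\frac{1}{2} - 6\right) = \frac{4}{3} - \frac{11}{2} = - \frac{25}{6}$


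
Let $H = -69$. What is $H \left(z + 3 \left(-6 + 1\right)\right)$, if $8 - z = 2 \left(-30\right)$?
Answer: $-3657$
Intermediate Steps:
$z = 68$ ($z = 8 - 2 \left(-30\right) = 8 - -60 = 8 + 60 = 68$)
$H \left(z + 3 \left(-6 + 1\right)\right) = - 69 \left(68 + 3 \left(-6 + 1\right)\right) = - 69 \left(68 + 3 \left(-5\right)\right) = - 69 \left(68 - 15\right) = \left(-69\right) 53 = -3657$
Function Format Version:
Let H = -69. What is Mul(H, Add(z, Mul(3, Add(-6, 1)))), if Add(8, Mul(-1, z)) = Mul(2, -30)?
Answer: -3657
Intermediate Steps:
z = 68 (z = Add(8, Mul(-1, Mul(2, -30))) = Add(8, Mul(-1, -60)) = Add(8, 60) = 68)
Mul(H, Add(z, Mul(3, Add(-6, 1)))) = Mul(-69, Add(68, Mul(3, Add(-6, 1)))) = Mul(-69, Add(68, Mul(3, -5))) = Mul(-69, Add(68, -15)) = Mul(-69, 53) = -3657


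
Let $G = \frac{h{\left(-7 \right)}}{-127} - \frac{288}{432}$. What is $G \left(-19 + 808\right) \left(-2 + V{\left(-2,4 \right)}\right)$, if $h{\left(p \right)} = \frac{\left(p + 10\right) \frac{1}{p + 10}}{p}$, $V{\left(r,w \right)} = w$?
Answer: $- \frac{933650}{889} \approx -1050.2$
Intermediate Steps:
$h{\left(p \right)} = \frac{1}{p}$ ($h{\left(p \right)} = \frac{\left(10 + p\right) \frac{1}{10 + p}}{p} = 1 \frac{1}{p} = \frac{1}{p}$)
$G = - \frac{1775}{2667}$ ($G = \frac{1}{\left(-7\right) \left(-127\right)} - \frac{288}{432} = \left(- \frac{1}{7}\right) \left(- \frac{1}{127}\right) - \frac{2}{3} = \frac{1}{889} - \frac{2}{3} = - \frac{1775}{2667} \approx -0.66554$)
$G \left(-19 + 808\right) \left(-2 + V{\left(-2,4 \right)}\right) = - \frac{1775 \left(-19 + 808\right)}{2667} \left(-2 + 4\right) = \left(- \frac{1775}{2667}\right) 789 \cdot 2 = \left(- \frac{466825}{889}\right) 2 = - \frac{933650}{889}$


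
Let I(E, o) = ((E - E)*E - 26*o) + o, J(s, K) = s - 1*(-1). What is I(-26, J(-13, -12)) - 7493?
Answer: -7193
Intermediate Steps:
J(s, K) = 1 + s (J(s, K) = s + 1 = 1 + s)
I(E, o) = -25*o (I(E, o) = (0*E - 26*o) + o = (0 - 26*o) + o = -26*o + o = -25*o)
I(-26, J(-13, -12)) - 7493 = -25*(1 - 13) - 7493 = -25*(-12) - 7493 = 300 - 7493 = -7193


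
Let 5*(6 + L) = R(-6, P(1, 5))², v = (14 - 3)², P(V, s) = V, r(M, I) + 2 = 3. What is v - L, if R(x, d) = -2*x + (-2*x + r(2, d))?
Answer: 2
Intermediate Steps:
r(M, I) = 1 (r(M, I) = -2 + 3 = 1)
v = 121 (v = 11² = 121)
R(x, d) = 1 - 4*x (R(x, d) = -2*x + (-2*x + 1) = -2*x + (1 - 2*x) = 1 - 4*x)
L = 119 (L = -6 + (1 - 4*(-6))²/5 = -6 + (1 + 24)²/5 = -6 + (⅕)*25² = -6 + (⅕)*625 = -6 + 125 = 119)
v - L = 121 - 1*119 = 121 - 119 = 2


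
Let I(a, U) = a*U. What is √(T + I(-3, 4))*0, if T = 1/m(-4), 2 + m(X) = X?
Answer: 0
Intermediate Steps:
m(X) = -2 + X
I(a, U) = U*a
T = -⅙ (T = 1/(-2 - 4) = 1/(-6) = -⅙ ≈ -0.16667)
√(T + I(-3, 4))*0 = √(-⅙ + 4*(-3))*0 = √(-⅙ - 12)*0 = √(-73/6)*0 = (I*√438/6)*0 = 0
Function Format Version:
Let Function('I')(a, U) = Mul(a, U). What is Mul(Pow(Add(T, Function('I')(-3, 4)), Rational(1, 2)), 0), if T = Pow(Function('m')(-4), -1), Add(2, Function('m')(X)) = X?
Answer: 0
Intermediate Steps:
Function('m')(X) = Add(-2, X)
Function('I')(a, U) = Mul(U, a)
T = Rational(-1, 6) (T = Pow(Add(-2, -4), -1) = Pow(-6, -1) = Rational(-1, 6) ≈ -0.16667)
Mul(Pow(Add(T, Function('I')(-3, 4)), Rational(1, 2)), 0) = Mul(Pow(Add(Rational(-1, 6), Mul(4, -3)), Rational(1, 2)), 0) = Mul(Pow(Add(Rational(-1, 6), -12), Rational(1, 2)), 0) = Mul(Pow(Rational(-73, 6), Rational(1, 2)), 0) = Mul(Mul(Rational(1, 6), I, Pow(438, Rational(1, 2))), 0) = 0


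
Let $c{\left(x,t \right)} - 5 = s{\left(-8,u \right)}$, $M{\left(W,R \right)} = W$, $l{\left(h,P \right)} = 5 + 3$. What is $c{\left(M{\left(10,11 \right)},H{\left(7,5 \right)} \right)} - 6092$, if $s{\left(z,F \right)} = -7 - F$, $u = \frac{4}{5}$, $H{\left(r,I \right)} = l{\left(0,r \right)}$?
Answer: $- \frac{30474}{5} \approx -6094.8$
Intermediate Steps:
$l{\left(h,P \right)} = 8$
$H{\left(r,I \right)} = 8$
$u = \frac{4}{5}$ ($u = 4 \cdot \frac{1}{5} = \frac{4}{5} \approx 0.8$)
$c{\left(x,t \right)} = - \frac{14}{5}$ ($c{\left(x,t \right)} = 5 - \frac{39}{5} = - \frac{14}{5}$)
$c{\left(M{\left(10,11 \right)},H{\left(7,5 \right)} \right)} - 6092 = - \frac{14}{5} - 6092 = - \frac{30474}{5}$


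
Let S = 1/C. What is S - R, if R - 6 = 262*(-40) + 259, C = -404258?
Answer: 4129495469/404258 ≈ 10215.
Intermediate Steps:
R = -10215 (R = 6 + (262*(-40) + 259) = 6 + (-10480 + 259) = 6 - 10221 = -10215)
S = -1/404258 (S = 1/(-404258) = -1/404258 ≈ -2.4737e-6)
S - R = -1/404258 - 1*(-10215) = -1/404258 + 10215 = 4129495469/404258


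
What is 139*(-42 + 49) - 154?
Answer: 819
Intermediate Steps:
139*(-42 + 49) - 154 = 139*7 - 154 = 973 - 154 = 819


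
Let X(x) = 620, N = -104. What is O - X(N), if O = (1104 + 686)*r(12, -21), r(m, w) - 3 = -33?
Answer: -54320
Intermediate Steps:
r(m, w) = -30 (r(m, w) = 3 - 33 = -30)
O = -53700 (O = (1104 + 686)*(-30) = 1790*(-30) = -53700)
O - X(N) = -53700 - 1*620 = -53700 - 620 = -54320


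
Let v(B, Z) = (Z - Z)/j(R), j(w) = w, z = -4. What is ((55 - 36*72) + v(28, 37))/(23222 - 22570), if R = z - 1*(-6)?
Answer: -2537/652 ≈ -3.8911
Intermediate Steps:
R = 2 (R = -4 - 1*(-6) = -4 + 6 = 2)
v(B, Z) = 0 (v(B, Z) = (Z - Z)/2 = 0*(½) = 0)
((55 - 36*72) + v(28, 37))/(23222 - 22570) = ((55 - 36*72) + 0)/(23222 - 22570) = ((55 - 2592) + 0)/652 = (-2537 + 0)*(1/652) = -2537*1/652 = -2537/652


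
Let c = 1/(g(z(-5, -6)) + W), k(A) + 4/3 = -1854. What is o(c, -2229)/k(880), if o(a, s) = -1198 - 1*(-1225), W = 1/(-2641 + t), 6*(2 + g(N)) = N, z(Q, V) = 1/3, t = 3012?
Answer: -81/5566 ≈ -0.014553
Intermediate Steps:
k(A) = -5566/3 (k(A) = -4/3 - 1854 = -5566/3)
z(Q, V) = ⅓
g(N) = -2 + N/6
W = 1/371 (W = 1/(-2641 + 3012) = 1/371 ≈ 0.0026954)
c = -6678/12967 (c = 1/((-2 + (⅙)*(⅓)) + 1/371) = 1/((-2 + 1/18) + 1/371) = 1/(-35/18 + 1/371) = 1/(-12967/6678) = -6678/12967 ≈ -0.51500)
o(a, s) = 27 (o(a, s) = -1198 + 1225 = 27)
o(c, -2229)/k(880) = 27/(-5566/3) = 27*(-3/5566) = -81/5566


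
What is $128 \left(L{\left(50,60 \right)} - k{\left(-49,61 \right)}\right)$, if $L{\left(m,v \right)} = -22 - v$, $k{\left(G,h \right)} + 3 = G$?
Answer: $-3840$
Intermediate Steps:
$k{\left(G,h \right)} = -3 + G$
$128 \left(L{\left(50,60 \right)} - k{\left(-49,61 \right)}\right) = 128 \left(\left(-22 - 60\right) - \left(-3 - 49\right)\right) = 128 \left(\left(-22 - 60\right) - -52\right) = 128 \left(-82 + 52\right) = 128 \left(-30\right) = -3840$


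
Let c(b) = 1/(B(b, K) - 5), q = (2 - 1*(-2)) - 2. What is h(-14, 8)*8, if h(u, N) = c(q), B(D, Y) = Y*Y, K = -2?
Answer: -8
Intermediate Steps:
B(D, Y) = Y²
q = 2 (q = (2 + 2) - 2 = 4 - 2 = 2)
c(b) = -1 (c(b) = 1/((-2)² - 5) = 1/(4 - 5) = 1/(-1) = -1)
h(u, N) = -1
h(-14, 8)*8 = -1*8 = -8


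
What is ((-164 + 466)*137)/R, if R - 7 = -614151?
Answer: -20687/307072 ≈ -0.067369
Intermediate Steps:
R = -614144 (R = 7 - 614151 = -614144)
((-164 + 466)*137)/R = ((-164 + 466)*137)/(-614144) = (302*137)*(-1/614144) = 41374*(-1/614144) = -20687/307072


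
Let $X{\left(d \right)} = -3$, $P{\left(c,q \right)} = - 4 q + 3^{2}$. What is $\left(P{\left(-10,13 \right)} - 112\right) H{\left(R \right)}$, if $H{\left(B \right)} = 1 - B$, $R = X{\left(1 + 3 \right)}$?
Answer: $-620$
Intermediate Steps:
$P{\left(c,q \right)} = 9 - 4 q$ ($P{\left(c,q \right)} = - 4 q + 9 = 9 - 4 q$)
$R = -3$
$\left(P{\left(-10,13 \right)} - 112\right) H{\left(R \right)} = \left(\left(9 - 52\right) - 112\right) \left(1 - -3\right) = \left(\left(9 - 52\right) - 112\right) \left(1 + 3\right) = \left(-43 - 112\right) 4 = \left(-155\right) 4 = -620$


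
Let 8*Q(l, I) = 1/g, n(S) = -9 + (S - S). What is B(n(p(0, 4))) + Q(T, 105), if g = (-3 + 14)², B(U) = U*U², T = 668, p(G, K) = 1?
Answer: -705671/968 ≈ -729.00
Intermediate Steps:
n(S) = -9 (n(S) = -9 + 0 = -9)
B(U) = U³
g = 121 (g = 11² = 121)
Q(l, I) = 1/968 (Q(l, I) = (⅛)/121 = (⅛)*(1/121) = 1/968)
B(n(p(0, 4))) + Q(T, 105) = (-9)³ + 1/968 = -729 + 1/968 = -705671/968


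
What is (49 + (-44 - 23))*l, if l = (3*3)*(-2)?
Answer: 324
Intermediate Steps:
l = -18 (l = 9*(-2) = -18)
(49 + (-44 - 23))*l = (49 + (-44 - 23))*(-18) = (49 - 67)*(-18) = -18*(-18) = 324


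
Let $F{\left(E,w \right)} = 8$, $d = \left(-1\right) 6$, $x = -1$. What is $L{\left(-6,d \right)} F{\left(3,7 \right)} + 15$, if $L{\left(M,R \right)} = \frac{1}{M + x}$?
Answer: $\frac{97}{7} \approx 13.857$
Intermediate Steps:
$d = -6$
$L{\left(M,R \right)} = \frac{1}{-1 + M}$ ($L{\left(M,R \right)} = \frac{1}{M - 1} = \frac{1}{-1 + M}$)
$L{\left(-6,d \right)} F{\left(3,7 \right)} + 15 = \frac{1}{-1 - 6} \cdot 8 + 15 = \frac{1}{-7} \cdot 8 + 15 = \left(- \frac{1}{7}\right) 8 + 15 = - \frac{8}{7} + 15 = \frac{97}{7}$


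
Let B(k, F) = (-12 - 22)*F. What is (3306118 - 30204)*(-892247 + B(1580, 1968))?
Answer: -3142122396326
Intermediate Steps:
B(k, F) = -34*F
(3306118 - 30204)*(-892247 + B(1580, 1968)) = (3306118 - 30204)*(-892247 - 34*1968) = 3275914*(-892247 - 66912) = 3275914*(-959159) = -3142122396326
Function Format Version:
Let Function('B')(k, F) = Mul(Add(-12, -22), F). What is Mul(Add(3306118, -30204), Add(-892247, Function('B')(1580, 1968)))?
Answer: -3142122396326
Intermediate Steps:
Function('B')(k, F) = Mul(-34, F)
Mul(Add(3306118, -30204), Add(-892247, Function('B')(1580, 1968))) = Mul(Add(3306118, -30204), Add(-892247, Mul(-34, 1968))) = Mul(3275914, Add(-892247, -66912)) = Mul(3275914, -959159) = -3142122396326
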